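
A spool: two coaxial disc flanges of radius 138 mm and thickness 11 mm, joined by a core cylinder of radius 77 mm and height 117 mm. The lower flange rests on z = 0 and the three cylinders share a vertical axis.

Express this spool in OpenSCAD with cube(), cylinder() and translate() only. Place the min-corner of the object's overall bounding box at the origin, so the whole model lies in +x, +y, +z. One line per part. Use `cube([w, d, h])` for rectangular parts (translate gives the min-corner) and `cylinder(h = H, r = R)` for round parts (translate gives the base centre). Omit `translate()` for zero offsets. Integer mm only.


translate([138, 138, 0]) cylinder(h = 11, r = 138);
translate([138, 138, 11]) cylinder(h = 117, r = 77);
translate([138, 138, 128]) cylinder(h = 11, r = 138);


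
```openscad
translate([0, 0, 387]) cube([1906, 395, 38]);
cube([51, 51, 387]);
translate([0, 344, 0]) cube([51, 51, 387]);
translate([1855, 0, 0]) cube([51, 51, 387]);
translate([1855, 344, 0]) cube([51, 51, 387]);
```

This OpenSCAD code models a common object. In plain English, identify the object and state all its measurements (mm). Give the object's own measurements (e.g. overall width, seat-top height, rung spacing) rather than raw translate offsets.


A long wooden bench with a 1906 mm (x) × 395 mm (y) seat, 38 mm thick, its top surface 425 mm above the floor. Four 51 mm square legs at the seat corners, flush with the edges, run from z = 0 to the seat underside.


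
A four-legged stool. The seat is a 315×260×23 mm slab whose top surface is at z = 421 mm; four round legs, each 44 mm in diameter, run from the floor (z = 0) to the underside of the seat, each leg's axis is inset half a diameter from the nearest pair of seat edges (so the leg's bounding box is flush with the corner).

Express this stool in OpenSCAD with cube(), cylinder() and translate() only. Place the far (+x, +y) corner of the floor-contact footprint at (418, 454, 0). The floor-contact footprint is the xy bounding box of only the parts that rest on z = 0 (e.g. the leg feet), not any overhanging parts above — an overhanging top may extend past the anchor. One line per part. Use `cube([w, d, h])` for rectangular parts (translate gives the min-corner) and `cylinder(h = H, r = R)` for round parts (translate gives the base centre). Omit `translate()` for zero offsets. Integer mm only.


// leg_h = 421 - 23 = 398
translate([103, 194, 398]) cube([315, 260, 23]);
translate([125, 216, 0]) cylinder(h = 398, r = 22);
translate([396, 216, 0]) cylinder(h = 398, r = 22);
translate([125, 432, 0]) cylinder(h = 398, r = 22);
translate([396, 432, 0]) cylinder(h = 398, r = 22);


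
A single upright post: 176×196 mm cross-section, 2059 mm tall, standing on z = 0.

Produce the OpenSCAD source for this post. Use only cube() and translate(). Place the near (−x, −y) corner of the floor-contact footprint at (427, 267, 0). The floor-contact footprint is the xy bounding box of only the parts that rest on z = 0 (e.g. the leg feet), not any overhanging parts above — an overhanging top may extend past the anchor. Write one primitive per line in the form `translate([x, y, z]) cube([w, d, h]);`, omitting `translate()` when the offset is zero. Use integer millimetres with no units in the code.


translate([427, 267, 0]) cube([176, 196, 2059]);


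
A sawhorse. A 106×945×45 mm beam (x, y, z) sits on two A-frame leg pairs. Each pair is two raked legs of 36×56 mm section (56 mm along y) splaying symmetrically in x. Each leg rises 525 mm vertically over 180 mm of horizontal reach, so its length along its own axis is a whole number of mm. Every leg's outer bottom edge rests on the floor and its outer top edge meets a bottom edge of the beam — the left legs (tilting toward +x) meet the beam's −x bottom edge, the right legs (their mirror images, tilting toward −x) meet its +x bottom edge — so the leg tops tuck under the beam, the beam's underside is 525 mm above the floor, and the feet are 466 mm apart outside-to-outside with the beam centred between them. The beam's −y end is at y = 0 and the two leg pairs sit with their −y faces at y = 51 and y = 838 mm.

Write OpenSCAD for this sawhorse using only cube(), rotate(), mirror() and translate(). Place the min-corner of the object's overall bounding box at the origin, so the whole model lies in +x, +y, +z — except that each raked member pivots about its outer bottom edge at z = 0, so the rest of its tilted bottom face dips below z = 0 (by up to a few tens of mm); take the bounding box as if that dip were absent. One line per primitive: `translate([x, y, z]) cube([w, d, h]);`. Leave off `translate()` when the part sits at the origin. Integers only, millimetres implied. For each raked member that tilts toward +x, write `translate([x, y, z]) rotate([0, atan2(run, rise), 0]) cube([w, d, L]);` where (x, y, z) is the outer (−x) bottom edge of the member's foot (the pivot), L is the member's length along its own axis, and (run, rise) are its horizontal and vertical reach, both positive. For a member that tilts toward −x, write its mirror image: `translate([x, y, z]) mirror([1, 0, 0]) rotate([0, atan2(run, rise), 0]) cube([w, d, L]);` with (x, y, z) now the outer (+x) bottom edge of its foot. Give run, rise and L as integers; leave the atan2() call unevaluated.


translate([180, 0, 525]) cube([106, 945, 45]);
translate([0, 51, 0]) rotate([0, atan2(180, 525), 0]) cube([36, 56, 555]);
translate([466, 51, 0]) mirror([1, 0, 0]) rotate([0, atan2(180, 525), 0]) cube([36, 56, 555]);
translate([0, 838, 0]) rotate([0, atan2(180, 525), 0]) cube([36, 56, 555]);
translate([466, 838, 0]) mirror([1, 0, 0]) rotate([0, atan2(180, 525), 0]) cube([36, 56, 555]);


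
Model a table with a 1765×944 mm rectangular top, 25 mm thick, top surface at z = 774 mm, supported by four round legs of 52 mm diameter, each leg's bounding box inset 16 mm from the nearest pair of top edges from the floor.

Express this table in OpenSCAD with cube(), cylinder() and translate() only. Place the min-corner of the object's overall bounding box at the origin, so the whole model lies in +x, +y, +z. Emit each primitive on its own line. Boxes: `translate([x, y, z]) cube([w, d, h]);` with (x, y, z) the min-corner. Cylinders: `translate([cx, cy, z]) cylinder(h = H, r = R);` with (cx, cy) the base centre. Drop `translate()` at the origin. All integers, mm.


translate([0, 0, 749]) cube([1765, 944, 25]);
translate([42, 42, 0]) cylinder(h = 749, r = 26);
translate([1723, 42, 0]) cylinder(h = 749, r = 26);
translate([42, 902, 0]) cylinder(h = 749, r = 26);
translate([1723, 902, 0]) cylinder(h = 749, r = 26);


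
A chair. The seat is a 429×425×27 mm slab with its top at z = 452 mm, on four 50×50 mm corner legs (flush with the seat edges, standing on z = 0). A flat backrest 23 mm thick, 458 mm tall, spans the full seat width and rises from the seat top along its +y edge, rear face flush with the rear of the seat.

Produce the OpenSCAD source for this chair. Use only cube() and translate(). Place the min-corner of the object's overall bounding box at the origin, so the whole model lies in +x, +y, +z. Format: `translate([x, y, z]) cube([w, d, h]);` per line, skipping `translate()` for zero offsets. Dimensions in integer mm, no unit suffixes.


translate([0, 0, 425]) cube([429, 425, 27]);
cube([50, 50, 425]);
translate([379, 0, 0]) cube([50, 50, 425]);
translate([0, 375, 0]) cube([50, 50, 425]);
translate([379, 375, 0]) cube([50, 50, 425]);
translate([0, 402, 452]) cube([429, 23, 458]);


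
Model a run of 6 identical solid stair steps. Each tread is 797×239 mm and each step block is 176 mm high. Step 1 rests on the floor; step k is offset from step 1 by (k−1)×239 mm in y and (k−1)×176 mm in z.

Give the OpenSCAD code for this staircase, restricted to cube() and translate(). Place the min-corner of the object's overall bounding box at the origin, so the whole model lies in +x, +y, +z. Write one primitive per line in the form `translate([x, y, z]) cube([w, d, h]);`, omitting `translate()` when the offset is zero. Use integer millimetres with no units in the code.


cube([797, 239, 176]);
translate([0, 239, 176]) cube([797, 239, 176]);
translate([0, 478, 352]) cube([797, 239, 176]);
translate([0, 717, 528]) cube([797, 239, 176]);
translate([0, 956, 704]) cube([797, 239, 176]);
translate([0, 1195, 880]) cube([797, 239, 176]);


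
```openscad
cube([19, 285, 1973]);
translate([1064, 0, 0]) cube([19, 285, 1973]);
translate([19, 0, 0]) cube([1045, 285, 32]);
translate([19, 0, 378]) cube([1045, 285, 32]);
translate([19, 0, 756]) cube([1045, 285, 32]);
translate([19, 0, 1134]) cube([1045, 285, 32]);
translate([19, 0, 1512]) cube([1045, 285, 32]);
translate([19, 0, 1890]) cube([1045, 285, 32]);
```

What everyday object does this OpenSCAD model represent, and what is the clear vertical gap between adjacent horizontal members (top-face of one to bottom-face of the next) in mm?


A bookshelf. The clear shelf gap is 346 mm.

Two tall side panels with 6 horizontal boards between them — a bookshelf. The first two shelf undersides are at z = 0 and z = 378; with shelf thickness 32, the clear gap is 378 − 0 − 32 = 346 mm.


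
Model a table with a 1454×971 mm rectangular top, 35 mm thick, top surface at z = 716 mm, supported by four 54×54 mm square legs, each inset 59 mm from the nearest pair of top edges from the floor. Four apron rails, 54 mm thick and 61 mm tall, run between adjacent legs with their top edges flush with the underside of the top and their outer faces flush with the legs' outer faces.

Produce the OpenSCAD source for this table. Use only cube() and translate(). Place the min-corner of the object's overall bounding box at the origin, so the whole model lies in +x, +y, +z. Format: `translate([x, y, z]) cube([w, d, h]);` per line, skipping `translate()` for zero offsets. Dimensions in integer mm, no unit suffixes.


translate([0, 0, 681]) cube([1454, 971, 35]);
translate([59, 59, 0]) cube([54, 54, 681]);
translate([1341, 59, 0]) cube([54, 54, 681]);
translate([59, 858, 0]) cube([54, 54, 681]);
translate([1341, 858, 0]) cube([54, 54, 681]);
translate([113, 59, 620]) cube([1228, 54, 61]);
translate([113, 858, 620]) cube([1228, 54, 61]);
translate([59, 113, 620]) cube([54, 745, 61]);
translate([1341, 113, 620]) cube([54, 745, 61]);


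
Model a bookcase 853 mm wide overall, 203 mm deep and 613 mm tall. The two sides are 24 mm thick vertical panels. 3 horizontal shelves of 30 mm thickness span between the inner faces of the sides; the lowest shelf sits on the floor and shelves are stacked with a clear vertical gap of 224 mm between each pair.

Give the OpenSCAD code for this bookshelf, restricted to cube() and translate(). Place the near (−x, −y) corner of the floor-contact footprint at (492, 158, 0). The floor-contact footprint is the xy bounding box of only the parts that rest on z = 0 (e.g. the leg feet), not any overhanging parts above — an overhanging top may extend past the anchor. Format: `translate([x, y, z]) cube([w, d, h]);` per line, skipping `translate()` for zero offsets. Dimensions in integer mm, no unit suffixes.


translate([492, 158, 0]) cube([24, 203, 613]);
translate([1321, 158, 0]) cube([24, 203, 613]);
translate([516, 158, 0]) cube([805, 203, 30]);
translate([516, 158, 254]) cube([805, 203, 30]);
translate([516, 158, 508]) cube([805, 203, 30]);


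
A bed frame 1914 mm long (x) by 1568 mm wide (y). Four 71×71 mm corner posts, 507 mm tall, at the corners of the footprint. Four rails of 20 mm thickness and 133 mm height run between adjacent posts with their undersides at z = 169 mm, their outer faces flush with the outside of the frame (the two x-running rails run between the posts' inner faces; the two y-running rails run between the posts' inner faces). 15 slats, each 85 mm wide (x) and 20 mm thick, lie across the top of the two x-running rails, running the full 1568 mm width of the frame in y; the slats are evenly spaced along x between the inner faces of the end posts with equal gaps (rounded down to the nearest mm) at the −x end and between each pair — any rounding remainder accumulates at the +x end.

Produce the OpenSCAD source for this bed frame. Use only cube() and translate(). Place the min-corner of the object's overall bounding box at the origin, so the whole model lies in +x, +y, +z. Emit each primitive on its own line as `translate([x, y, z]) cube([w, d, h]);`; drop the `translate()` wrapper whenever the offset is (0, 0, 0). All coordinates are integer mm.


cube([71, 71, 507]);
translate([0, 1497, 0]) cube([71, 71, 507]);
translate([1843, 0, 0]) cube([71, 71, 507]);
translate([1843, 1497, 0]) cube([71, 71, 507]);
translate([71, 0, 169]) cube([1772, 20, 133]);
translate([71, 1548, 169]) cube([1772, 20, 133]);
translate([0, 71, 169]) cube([20, 1426, 133]);
translate([1894, 71, 169]) cube([20, 1426, 133]);
translate([102, 0, 302]) cube([85, 1568, 20]);
translate([218, 0, 302]) cube([85, 1568, 20]);
translate([334, 0, 302]) cube([85, 1568, 20]);
translate([450, 0, 302]) cube([85, 1568, 20]);
translate([566, 0, 302]) cube([85, 1568, 20]);
translate([682, 0, 302]) cube([85, 1568, 20]);
translate([798, 0, 302]) cube([85, 1568, 20]);
translate([914, 0, 302]) cube([85, 1568, 20]);
translate([1030, 0, 302]) cube([85, 1568, 20]);
translate([1146, 0, 302]) cube([85, 1568, 20]);
translate([1262, 0, 302]) cube([85, 1568, 20]);
translate([1378, 0, 302]) cube([85, 1568, 20]);
translate([1494, 0, 302]) cube([85, 1568, 20]);
translate([1610, 0, 302]) cube([85, 1568, 20]);
translate([1726, 0, 302]) cube([85, 1568, 20]);


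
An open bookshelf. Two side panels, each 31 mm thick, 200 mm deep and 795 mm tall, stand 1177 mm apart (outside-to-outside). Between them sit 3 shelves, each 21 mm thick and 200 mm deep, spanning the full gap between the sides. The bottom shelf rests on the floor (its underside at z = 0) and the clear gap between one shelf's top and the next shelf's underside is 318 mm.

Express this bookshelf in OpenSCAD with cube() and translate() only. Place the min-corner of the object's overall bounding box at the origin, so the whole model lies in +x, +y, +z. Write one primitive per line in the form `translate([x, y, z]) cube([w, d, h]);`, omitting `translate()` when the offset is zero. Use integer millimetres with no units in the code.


cube([31, 200, 795]);
translate([1146, 0, 0]) cube([31, 200, 795]);
translate([31, 0, 0]) cube([1115, 200, 21]);
translate([31, 0, 339]) cube([1115, 200, 21]);
translate([31, 0, 678]) cube([1115, 200, 21]);


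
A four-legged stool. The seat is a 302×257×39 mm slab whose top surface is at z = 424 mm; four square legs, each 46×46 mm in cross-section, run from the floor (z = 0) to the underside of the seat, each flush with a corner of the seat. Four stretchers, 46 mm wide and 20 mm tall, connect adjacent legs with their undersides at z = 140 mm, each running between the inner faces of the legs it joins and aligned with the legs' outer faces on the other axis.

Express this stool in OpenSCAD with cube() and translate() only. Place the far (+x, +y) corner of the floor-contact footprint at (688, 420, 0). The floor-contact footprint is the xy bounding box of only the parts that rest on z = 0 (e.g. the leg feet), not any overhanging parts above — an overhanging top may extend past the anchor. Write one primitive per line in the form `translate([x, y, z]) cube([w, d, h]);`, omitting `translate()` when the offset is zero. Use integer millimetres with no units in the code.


translate([386, 163, 385]) cube([302, 257, 39]);
translate([386, 163, 0]) cube([46, 46, 385]);
translate([642, 163, 0]) cube([46, 46, 385]);
translate([386, 374, 0]) cube([46, 46, 385]);
translate([642, 374, 0]) cube([46, 46, 385]);
translate([432, 163, 140]) cube([210, 46, 20]);
translate([432, 374, 140]) cube([210, 46, 20]);
translate([386, 209, 140]) cube([46, 165, 20]);
translate([642, 209, 140]) cube([46, 165, 20]);


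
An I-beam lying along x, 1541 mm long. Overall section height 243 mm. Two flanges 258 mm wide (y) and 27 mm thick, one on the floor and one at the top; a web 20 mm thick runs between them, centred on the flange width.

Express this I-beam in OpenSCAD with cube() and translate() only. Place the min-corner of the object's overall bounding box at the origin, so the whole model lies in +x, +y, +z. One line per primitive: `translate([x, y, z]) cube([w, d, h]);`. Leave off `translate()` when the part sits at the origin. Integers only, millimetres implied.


cube([1541, 258, 27]);
translate([0, 119, 27]) cube([1541, 20, 189]);
translate([0, 0, 216]) cube([1541, 258, 27]);


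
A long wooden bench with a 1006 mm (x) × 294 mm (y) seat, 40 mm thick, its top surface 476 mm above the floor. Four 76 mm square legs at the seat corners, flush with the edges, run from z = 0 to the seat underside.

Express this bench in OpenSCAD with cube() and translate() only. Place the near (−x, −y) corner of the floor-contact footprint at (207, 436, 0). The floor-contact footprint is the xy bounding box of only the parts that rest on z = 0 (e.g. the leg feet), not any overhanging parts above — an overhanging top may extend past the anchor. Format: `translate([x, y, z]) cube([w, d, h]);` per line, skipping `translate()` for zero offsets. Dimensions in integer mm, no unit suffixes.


translate([207, 436, 436]) cube([1006, 294, 40]);
translate([207, 436, 0]) cube([76, 76, 436]);
translate([207, 654, 0]) cube([76, 76, 436]);
translate([1137, 436, 0]) cube([76, 76, 436]);
translate([1137, 654, 0]) cube([76, 76, 436]);


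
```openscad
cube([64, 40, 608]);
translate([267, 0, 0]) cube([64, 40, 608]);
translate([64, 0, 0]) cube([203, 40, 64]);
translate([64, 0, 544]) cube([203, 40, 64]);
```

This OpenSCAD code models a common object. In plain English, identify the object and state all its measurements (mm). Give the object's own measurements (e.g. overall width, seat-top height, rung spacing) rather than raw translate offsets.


A rectangular picture frame lying in the x–z plane (depth along y). The opening is 203 mm wide (x) by 480 mm tall (z), surrounded by a border 64 mm wide on all four sides. The frame is 40 mm deep and is made of two full-height vertical stiles with two horizontal rails fitted between them.


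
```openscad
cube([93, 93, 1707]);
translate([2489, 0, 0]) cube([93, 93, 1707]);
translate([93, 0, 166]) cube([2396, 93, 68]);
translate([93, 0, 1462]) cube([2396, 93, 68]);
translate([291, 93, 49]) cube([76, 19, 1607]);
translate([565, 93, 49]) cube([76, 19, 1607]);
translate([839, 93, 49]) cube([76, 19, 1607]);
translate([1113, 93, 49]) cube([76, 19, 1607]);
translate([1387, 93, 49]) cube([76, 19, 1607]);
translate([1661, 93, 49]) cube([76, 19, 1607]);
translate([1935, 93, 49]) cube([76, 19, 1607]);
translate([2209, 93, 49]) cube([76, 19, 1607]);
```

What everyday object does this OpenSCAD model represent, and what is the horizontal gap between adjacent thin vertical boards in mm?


A fence section. The picket gap is 198 mm.

Two posts, two rails, 8 pickets — a fence section. Span 2396 mm holds 8 pickets of 76 mm with 9 equal gaps: ⌊(2396 − 8·76) / 9⌋ = 198 mm.


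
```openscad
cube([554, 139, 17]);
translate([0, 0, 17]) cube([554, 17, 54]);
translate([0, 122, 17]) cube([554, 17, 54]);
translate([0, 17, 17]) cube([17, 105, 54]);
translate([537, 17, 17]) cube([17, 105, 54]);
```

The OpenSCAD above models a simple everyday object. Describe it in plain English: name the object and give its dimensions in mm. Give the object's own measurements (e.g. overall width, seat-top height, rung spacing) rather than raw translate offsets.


An open-topped rectangular box: outside dimensions 554×139×71 mm, with a uniform wall and base thickness of 17 mm. The base is a full 554×139 slab on the floor; four walls sit on top of the base. The front and back walls (the −y and +y sides) span the full width; the two side walls fit between them.


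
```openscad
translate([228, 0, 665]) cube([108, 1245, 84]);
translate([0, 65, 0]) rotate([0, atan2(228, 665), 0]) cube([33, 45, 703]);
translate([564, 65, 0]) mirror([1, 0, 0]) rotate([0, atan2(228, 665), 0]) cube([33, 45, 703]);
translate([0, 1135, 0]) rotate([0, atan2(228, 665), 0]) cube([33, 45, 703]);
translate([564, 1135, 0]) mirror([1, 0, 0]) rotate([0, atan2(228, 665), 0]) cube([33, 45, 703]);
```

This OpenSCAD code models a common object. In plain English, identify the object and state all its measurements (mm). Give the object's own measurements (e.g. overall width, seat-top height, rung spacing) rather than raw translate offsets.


A sawhorse. A 108×1245×84 mm beam (x, y, z) sits on two A-frame leg pairs. Each pair is two raked legs of 33×45 mm section (45 mm along y) splaying symmetrically in x. Each leg rises 665 mm vertically over 228 mm of horizontal reach and is 703 mm long along its own axis. Every leg's outer bottom edge rests on the floor and its outer top edge meets a bottom edge of the beam — the left legs (tilting toward +x) meet the beam's −x bottom edge, the right legs (their mirror images, tilting toward −x) meet its +x bottom edge — so the leg tops tuck under the beam, the beam's underside is 665 mm above the floor, and the feet are 564 mm apart outside-to-outside with the beam centred between them. The two leg pairs are set in 65 mm from either end of the beam.


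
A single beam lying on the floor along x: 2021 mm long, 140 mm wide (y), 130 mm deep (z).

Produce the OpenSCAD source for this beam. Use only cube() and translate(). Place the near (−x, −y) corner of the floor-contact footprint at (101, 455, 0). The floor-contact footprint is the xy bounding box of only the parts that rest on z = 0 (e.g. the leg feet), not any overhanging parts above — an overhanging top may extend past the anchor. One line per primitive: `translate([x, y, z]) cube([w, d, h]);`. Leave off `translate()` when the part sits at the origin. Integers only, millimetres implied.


translate([101, 455, 0]) cube([2021, 140, 130]);


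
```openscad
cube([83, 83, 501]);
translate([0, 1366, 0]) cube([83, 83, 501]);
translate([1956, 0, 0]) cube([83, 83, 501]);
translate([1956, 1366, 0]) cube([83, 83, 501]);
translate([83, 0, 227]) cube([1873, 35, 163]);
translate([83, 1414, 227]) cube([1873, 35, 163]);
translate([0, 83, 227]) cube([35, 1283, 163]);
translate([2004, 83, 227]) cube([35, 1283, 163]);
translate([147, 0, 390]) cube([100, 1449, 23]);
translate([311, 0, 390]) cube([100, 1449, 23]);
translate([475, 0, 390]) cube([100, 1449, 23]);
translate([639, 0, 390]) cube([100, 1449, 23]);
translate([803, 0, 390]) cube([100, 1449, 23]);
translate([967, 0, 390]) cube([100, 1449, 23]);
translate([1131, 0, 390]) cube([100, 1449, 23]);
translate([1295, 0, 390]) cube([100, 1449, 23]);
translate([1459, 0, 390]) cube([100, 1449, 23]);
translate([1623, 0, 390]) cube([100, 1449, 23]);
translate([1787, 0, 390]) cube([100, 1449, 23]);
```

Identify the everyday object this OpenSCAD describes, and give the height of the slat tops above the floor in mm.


A bed frame. The slat-top height is 413 mm.

Four posts, four rails, and a row of slats — a bed frame. Slats sit on the rails at z = 227 + 163 = 390; with slat thickness 23, the top is 413 mm.


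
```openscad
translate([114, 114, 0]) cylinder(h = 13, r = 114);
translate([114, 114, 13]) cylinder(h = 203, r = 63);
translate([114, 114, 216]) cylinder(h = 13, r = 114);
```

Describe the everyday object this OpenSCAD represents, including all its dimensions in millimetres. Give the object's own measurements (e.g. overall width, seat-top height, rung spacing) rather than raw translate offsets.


A spool: two coaxial disc flanges of radius 114 mm and thickness 13 mm, joined by a core cylinder of radius 63 mm and height 203 mm. The lower flange rests on z = 0 and the three cylinders share a vertical axis.


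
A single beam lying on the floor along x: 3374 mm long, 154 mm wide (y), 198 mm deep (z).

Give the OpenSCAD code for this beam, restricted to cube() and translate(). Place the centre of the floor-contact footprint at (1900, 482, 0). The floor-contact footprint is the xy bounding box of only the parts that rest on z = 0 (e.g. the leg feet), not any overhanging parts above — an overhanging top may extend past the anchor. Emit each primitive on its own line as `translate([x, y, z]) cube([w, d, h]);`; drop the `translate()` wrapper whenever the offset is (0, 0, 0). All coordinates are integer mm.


translate([213, 405, 0]) cube([3374, 154, 198]);


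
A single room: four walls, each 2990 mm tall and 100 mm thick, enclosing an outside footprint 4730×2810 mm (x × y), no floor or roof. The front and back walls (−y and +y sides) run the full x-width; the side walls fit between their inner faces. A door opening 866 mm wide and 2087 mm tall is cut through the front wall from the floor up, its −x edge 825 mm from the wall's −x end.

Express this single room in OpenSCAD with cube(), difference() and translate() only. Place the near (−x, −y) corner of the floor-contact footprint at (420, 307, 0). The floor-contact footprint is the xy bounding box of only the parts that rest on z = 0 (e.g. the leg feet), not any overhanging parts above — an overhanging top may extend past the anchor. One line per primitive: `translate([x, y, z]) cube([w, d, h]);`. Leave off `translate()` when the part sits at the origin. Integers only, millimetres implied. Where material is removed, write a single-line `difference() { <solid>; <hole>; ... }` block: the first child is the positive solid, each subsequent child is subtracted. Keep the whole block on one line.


difference() { translate([420, 307, 0]) cube([4730, 100, 2990]); translate([1245, 307, 0]) cube([866, 100, 2087]); }
translate([420, 3017, 0]) cube([4730, 100, 2990]);
translate([420, 407, 0]) cube([100, 2610, 2990]);
translate([5050, 407, 0]) cube([100, 2610, 2990]);


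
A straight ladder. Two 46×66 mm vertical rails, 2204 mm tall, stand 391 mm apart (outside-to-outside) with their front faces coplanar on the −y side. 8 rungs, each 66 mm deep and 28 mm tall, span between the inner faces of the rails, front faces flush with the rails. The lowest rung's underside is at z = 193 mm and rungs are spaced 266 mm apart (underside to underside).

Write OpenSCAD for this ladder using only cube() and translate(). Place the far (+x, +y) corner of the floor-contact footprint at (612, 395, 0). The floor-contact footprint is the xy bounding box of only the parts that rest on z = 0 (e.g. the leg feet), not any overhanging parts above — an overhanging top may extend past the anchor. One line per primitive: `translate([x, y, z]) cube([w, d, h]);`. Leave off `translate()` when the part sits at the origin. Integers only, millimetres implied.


translate([221, 329, 0]) cube([46, 66, 2204]);
translate([566, 329, 0]) cube([46, 66, 2204]);
translate([267, 329, 193]) cube([299, 66, 28]);
translate([267, 329, 459]) cube([299, 66, 28]);
translate([267, 329, 725]) cube([299, 66, 28]);
translate([267, 329, 991]) cube([299, 66, 28]);
translate([267, 329, 1257]) cube([299, 66, 28]);
translate([267, 329, 1523]) cube([299, 66, 28]);
translate([267, 329, 1789]) cube([299, 66, 28]);
translate([267, 329, 2055]) cube([299, 66, 28]);


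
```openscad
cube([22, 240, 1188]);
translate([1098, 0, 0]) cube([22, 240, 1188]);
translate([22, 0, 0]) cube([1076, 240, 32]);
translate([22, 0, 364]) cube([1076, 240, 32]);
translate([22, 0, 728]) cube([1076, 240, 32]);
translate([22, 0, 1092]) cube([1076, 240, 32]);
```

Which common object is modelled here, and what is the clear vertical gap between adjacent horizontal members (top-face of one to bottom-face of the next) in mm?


A bookshelf. The clear shelf gap is 332 mm.

Two tall side panels with 4 horizontal boards between them — a bookshelf. The first two shelf undersides are at z = 0 and z = 364; with shelf thickness 32, the clear gap is 364 − 0 − 32 = 332 mm.


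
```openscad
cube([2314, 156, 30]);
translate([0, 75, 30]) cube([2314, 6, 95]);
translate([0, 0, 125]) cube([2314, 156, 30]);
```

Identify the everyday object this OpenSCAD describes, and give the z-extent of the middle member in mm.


An I-beam. The web height is 95 mm.

Two wide flanges with a thin centred web — an I-beam. Overall 155 mm minus two 30 mm flanges gives a web of 155 − 2·30 = 95 mm.


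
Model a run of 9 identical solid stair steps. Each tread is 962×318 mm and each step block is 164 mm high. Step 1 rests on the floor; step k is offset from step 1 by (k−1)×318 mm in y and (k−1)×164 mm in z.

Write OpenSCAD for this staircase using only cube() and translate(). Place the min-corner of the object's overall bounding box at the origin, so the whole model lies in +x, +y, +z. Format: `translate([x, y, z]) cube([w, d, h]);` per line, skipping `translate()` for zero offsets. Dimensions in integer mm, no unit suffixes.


cube([962, 318, 164]);
translate([0, 318, 164]) cube([962, 318, 164]);
translate([0, 636, 328]) cube([962, 318, 164]);
translate([0, 954, 492]) cube([962, 318, 164]);
translate([0, 1272, 656]) cube([962, 318, 164]);
translate([0, 1590, 820]) cube([962, 318, 164]);
translate([0, 1908, 984]) cube([962, 318, 164]);
translate([0, 2226, 1148]) cube([962, 318, 164]);
translate([0, 2544, 1312]) cube([962, 318, 164]);


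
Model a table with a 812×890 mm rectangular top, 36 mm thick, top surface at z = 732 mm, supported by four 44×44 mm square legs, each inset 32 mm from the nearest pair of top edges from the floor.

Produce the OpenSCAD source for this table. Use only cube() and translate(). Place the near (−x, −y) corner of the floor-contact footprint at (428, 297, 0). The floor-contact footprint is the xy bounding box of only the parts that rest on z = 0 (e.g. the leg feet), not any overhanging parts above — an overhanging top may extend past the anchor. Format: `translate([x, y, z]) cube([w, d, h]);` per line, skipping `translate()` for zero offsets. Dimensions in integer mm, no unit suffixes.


// leg_h = 732 - 36 = 696
translate([396, 265, 696]) cube([812, 890, 36]);
translate([428, 297, 0]) cube([44, 44, 696]);
translate([1132, 297, 0]) cube([44, 44, 696]);
translate([428, 1079, 0]) cube([44, 44, 696]);
translate([1132, 1079, 0]) cube([44, 44, 696]);


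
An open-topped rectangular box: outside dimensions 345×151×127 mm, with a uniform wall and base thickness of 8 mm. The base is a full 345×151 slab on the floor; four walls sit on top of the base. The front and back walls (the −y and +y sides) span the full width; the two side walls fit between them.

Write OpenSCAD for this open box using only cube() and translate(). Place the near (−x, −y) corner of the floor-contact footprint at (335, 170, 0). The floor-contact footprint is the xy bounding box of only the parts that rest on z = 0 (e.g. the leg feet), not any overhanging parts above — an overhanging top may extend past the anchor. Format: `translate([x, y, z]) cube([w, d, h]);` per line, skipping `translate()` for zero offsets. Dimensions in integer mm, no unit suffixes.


translate([335, 170, 0]) cube([345, 151, 8]);
translate([335, 170, 8]) cube([345, 8, 119]);
translate([335, 313, 8]) cube([345, 8, 119]);
translate([335, 178, 8]) cube([8, 135, 119]);
translate([672, 178, 8]) cube([8, 135, 119]);


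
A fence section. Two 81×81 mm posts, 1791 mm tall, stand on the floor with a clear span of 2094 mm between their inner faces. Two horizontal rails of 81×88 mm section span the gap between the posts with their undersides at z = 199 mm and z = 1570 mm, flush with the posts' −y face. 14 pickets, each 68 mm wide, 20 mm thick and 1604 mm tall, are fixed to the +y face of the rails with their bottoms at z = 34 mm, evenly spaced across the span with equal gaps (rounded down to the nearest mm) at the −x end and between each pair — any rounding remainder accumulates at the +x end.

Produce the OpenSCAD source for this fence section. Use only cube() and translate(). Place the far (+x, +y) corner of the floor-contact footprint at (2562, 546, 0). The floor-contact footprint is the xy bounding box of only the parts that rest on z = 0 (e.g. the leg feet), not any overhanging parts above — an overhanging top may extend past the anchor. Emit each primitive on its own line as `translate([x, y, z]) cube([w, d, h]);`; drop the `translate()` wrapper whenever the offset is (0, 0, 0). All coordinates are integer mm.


translate([306, 465, 0]) cube([81, 81, 1791]);
translate([2481, 465, 0]) cube([81, 81, 1791]);
translate([387, 465, 199]) cube([2094, 81, 88]);
translate([387, 465, 1570]) cube([2094, 81, 88]);
translate([463, 546, 34]) cube([68, 20, 1604]);
translate([607, 546, 34]) cube([68, 20, 1604]);
translate([751, 546, 34]) cube([68, 20, 1604]);
translate([895, 546, 34]) cube([68, 20, 1604]);
translate([1039, 546, 34]) cube([68, 20, 1604]);
translate([1183, 546, 34]) cube([68, 20, 1604]);
translate([1327, 546, 34]) cube([68, 20, 1604]);
translate([1471, 546, 34]) cube([68, 20, 1604]);
translate([1615, 546, 34]) cube([68, 20, 1604]);
translate([1759, 546, 34]) cube([68, 20, 1604]);
translate([1903, 546, 34]) cube([68, 20, 1604]);
translate([2047, 546, 34]) cube([68, 20, 1604]);
translate([2191, 546, 34]) cube([68, 20, 1604]);
translate([2335, 546, 34]) cube([68, 20, 1604]);


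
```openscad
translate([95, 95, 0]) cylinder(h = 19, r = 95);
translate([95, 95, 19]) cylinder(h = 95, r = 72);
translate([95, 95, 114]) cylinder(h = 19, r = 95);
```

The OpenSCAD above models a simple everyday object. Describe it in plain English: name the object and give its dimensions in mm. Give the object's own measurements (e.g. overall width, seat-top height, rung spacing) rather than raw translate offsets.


A spool: two coaxial disc flanges of radius 95 mm and thickness 19 mm, joined by a core cylinder of radius 72 mm and height 95 mm. The lower flange rests on z = 0 and the three cylinders share a vertical axis.


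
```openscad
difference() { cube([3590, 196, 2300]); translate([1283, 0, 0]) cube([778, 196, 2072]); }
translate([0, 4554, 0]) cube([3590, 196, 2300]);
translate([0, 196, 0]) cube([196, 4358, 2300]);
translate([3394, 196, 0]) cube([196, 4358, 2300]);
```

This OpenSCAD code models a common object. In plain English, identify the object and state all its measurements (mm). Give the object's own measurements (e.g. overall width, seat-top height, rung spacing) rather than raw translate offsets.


A single room: four walls, each 2300 mm tall and 196 mm thick, enclosing an outside footprint 3590×4750 mm (x × y), no floor or roof. The front and back walls (−y and +y sides) run the full x-width; the side walls fit between their inner faces. A door opening 778 mm wide and 2072 mm tall is cut through the front wall from the floor up, its −x edge 1283 mm from the wall's −x end.


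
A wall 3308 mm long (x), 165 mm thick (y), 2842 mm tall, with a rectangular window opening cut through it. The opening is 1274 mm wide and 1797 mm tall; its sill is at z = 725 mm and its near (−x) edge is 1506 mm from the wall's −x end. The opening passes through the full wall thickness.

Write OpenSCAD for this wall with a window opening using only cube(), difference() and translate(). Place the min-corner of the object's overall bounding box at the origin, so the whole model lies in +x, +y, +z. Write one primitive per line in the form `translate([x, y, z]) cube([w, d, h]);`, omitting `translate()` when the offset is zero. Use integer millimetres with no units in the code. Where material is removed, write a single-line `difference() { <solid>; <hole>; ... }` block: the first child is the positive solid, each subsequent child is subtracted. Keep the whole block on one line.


difference() { cube([3308, 165, 2842]); translate([1506, 0, 725]) cube([1274, 165, 1797]); }


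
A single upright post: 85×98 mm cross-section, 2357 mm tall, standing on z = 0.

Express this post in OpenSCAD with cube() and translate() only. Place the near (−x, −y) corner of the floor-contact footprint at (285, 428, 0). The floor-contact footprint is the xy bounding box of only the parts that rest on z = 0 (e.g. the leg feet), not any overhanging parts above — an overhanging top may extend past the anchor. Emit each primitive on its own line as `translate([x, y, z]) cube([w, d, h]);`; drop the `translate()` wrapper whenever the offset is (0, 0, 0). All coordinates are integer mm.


translate([285, 428, 0]) cube([85, 98, 2357]);


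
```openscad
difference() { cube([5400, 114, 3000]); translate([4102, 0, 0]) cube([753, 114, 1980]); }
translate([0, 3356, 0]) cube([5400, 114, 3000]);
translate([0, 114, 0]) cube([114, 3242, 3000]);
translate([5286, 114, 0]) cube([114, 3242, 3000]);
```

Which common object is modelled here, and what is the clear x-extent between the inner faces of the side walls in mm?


A single room. The interior width is 5172 mm.

Four walls enclosing a rectangle with a door in the front wall — a room. Outside width 5400 minus two 114 mm walls gives 5172 mm.


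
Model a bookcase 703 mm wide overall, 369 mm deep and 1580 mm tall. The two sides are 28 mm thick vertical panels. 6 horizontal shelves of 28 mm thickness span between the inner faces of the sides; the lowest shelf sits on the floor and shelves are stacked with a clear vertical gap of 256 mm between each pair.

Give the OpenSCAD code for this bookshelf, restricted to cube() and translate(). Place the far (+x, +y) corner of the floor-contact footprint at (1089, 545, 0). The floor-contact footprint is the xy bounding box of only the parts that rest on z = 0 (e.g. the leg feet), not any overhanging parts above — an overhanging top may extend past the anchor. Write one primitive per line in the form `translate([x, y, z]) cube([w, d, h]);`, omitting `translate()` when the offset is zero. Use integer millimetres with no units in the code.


translate([386, 176, 0]) cube([28, 369, 1580]);
translate([1061, 176, 0]) cube([28, 369, 1580]);
translate([414, 176, 0]) cube([647, 369, 28]);
translate([414, 176, 284]) cube([647, 369, 28]);
translate([414, 176, 568]) cube([647, 369, 28]);
translate([414, 176, 852]) cube([647, 369, 28]);
translate([414, 176, 1136]) cube([647, 369, 28]);
translate([414, 176, 1420]) cube([647, 369, 28]);


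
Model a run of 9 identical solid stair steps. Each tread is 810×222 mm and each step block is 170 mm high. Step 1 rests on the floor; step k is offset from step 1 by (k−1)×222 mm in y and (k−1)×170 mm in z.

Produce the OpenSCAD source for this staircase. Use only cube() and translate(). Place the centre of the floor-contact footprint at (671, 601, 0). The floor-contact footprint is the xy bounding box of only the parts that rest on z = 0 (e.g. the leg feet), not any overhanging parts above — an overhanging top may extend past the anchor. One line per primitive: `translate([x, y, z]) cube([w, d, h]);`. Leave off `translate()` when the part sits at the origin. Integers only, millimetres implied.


translate([266, 490, 0]) cube([810, 222, 170]);
translate([266, 712, 170]) cube([810, 222, 170]);
translate([266, 934, 340]) cube([810, 222, 170]);
translate([266, 1156, 510]) cube([810, 222, 170]);
translate([266, 1378, 680]) cube([810, 222, 170]);
translate([266, 1600, 850]) cube([810, 222, 170]);
translate([266, 1822, 1020]) cube([810, 222, 170]);
translate([266, 2044, 1190]) cube([810, 222, 170]);
translate([266, 2266, 1360]) cube([810, 222, 170]);


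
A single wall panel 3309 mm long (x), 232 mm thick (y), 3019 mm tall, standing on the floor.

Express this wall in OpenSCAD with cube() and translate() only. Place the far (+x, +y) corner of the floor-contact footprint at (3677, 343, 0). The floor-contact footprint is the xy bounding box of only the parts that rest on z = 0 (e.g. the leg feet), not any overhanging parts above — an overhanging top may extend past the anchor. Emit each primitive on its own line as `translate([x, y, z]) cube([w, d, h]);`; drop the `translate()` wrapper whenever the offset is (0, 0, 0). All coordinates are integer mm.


translate([368, 111, 0]) cube([3309, 232, 3019]);


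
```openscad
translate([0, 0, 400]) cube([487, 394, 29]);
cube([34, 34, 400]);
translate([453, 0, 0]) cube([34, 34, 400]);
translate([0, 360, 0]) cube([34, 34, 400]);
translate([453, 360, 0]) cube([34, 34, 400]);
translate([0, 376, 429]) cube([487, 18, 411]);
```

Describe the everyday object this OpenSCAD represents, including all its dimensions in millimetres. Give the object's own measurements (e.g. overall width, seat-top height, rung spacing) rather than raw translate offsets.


A chair. The seat is a 487×394×29 mm slab with its top at z = 429 mm, on four 34×34 mm corner legs (flush with the seat edges, standing on z = 0). A flat backrest 18 mm thick, 411 mm tall, spans the full seat width and rises from the seat top along its +y edge, rear face flush with the rear of the seat.
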